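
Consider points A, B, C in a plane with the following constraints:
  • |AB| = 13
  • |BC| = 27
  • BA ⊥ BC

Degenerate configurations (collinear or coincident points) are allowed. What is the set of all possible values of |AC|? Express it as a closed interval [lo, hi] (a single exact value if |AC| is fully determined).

|AB| ∈ {13}
|BC| ∈ {27}
|AC| ∈ {√(898)}

|AC| = √(898)  (≈ 29.9666)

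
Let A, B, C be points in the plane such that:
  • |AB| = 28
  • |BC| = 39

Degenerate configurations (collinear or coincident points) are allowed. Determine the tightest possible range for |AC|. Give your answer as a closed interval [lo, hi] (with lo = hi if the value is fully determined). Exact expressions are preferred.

|AC| ∈ [11, 67]  (≈ [11.0000, 67.0000])

|AB| ∈ {28}
|BC| ∈ {39}
|AC| ∈ [11, 67]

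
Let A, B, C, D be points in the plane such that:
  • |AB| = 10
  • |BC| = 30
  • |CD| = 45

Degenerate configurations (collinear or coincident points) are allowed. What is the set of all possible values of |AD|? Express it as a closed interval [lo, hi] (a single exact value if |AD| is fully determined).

|AB| ∈ {10}
|BC| ∈ {30}
|CD| ∈ {45}
|AC| ∈ [20, 40]
|BD| ∈ [15, 75]
|AD| ∈ [5, 85]

|AD| ∈ [5, 85]  (≈ [5.0000, 85.0000])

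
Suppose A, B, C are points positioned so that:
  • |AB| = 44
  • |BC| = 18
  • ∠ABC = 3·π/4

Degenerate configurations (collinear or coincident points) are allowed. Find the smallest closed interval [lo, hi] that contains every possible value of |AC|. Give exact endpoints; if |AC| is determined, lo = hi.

|AB| ∈ {44}
|BC| ∈ {18}
|AC| ∈ {2·√(198·√(2) + 565)}

|AC| = 2·√(198·√(2) + 565)  (≈ 58.1383)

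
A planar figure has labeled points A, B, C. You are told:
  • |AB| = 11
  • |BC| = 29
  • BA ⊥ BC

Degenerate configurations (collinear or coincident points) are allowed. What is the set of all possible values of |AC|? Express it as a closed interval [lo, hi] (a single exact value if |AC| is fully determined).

|AC| = √(962)  (≈ 31.0161)

|AB| ∈ {11}
|BC| ∈ {29}
|AC| ∈ {√(962)}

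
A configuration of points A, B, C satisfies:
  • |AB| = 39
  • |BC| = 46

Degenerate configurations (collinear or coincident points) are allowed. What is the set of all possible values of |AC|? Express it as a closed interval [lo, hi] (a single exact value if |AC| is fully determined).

|AB| ∈ {39}
|BC| ∈ {46}
|AC| ∈ [7, 85]

|AC| ∈ [7, 85]  (≈ [7.0000, 85.0000])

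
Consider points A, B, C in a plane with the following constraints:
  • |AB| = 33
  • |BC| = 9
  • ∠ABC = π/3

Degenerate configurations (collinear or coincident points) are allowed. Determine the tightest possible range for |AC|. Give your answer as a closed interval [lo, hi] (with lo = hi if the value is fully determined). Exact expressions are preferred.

|AC| = 3·√(97)  (≈ 29.5466)

|AB| ∈ {33}
|BC| ∈ {9}
|AC| ∈ {3·√(97)}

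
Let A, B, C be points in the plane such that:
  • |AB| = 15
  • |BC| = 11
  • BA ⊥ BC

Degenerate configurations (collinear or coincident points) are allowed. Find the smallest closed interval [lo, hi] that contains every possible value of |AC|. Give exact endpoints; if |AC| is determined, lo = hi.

|AB| ∈ {15}
|BC| ∈ {11}
|AC| ∈ {√(346)}

|AC| = √(346)  (≈ 18.6011)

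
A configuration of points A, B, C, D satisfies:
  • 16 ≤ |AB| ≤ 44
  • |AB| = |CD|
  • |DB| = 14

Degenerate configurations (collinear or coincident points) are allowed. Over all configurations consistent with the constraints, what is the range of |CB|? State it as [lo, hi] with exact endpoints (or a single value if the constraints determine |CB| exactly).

|CB| ∈ [2, 58]  (≈ [2.0000, 58.0000])

|AB| ∈ [16, 44]
|BD| ∈ {14}
|CD| ∈ [16, 44]
|AD| ∈ [2, 58]
|BC| ∈ [2, 58]
|AC| ∈ [0, 102]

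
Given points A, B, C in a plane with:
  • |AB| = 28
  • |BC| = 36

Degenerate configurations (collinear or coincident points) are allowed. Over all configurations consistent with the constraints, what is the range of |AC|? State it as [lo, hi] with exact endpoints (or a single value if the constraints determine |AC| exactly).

|AB| ∈ {28}
|BC| ∈ {36}
|AC| ∈ [8, 64]

|AC| ∈ [8, 64]  (≈ [8.0000, 64.0000])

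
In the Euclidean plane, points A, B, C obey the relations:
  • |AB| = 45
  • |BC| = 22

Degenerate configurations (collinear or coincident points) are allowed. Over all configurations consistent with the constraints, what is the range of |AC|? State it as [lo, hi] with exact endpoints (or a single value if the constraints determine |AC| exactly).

|AB| ∈ {45}
|BC| ∈ {22}
|AC| ∈ [23, 67]

|AC| ∈ [23, 67]  (≈ [23.0000, 67.0000])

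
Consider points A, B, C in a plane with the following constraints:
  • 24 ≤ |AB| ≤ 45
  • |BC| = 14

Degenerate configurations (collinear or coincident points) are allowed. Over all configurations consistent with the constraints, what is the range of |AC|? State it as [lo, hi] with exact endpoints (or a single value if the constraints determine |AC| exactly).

|AC| ∈ [10, 59]  (≈ [10.0000, 59.0000])

|AB| ∈ [24, 45]
|BC| ∈ {14}
|AC| ∈ [10, 59]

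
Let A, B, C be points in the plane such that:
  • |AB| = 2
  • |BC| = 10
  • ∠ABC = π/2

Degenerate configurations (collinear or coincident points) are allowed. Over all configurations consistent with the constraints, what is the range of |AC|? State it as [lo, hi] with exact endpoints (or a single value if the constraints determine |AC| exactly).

|AC| = 2·√(26)  (≈ 10.1980)

|AB| ∈ {2}
|BC| ∈ {10}
|AC| ∈ {2·√(26)}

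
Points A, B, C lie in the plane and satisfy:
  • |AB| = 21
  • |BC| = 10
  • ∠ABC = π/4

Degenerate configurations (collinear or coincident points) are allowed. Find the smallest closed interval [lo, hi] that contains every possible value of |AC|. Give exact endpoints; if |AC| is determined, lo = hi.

|AB| ∈ {21}
|BC| ∈ {10}
|AC| ∈ {√(541 - 210·√(2))}

|AC| = √(541 - 210·√(2))  (≈ 15.6210)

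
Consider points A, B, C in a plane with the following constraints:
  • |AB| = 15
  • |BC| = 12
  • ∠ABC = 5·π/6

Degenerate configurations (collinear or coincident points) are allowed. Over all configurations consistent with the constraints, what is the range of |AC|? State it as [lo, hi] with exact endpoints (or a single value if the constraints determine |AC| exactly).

|AB| ∈ {15}
|BC| ∈ {12}
|AC| ∈ {3·√(20·√(3) + 41)}

|AC| = 3·√(20·√(3) + 41)  (≈ 26.0916)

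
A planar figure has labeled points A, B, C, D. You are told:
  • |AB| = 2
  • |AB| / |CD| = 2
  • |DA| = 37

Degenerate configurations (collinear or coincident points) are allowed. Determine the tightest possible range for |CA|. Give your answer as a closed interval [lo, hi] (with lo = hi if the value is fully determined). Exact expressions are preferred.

|CA| ∈ [36, 38]  (≈ [36.0000, 38.0000])

|AB| ∈ {2}
|AD| ∈ {37}
|CD| ∈ {1}
|BD| ∈ [35, 39]
|AC| ∈ [36, 38]
|BC| ∈ [34, 40]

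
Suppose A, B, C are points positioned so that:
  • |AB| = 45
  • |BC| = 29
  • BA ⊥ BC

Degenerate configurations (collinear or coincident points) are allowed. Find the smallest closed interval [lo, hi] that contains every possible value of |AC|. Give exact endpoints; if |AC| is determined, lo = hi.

|AB| ∈ {45}
|BC| ∈ {29}
|AC| ∈ {√(2866)}

|AC| = √(2866)  (≈ 53.5350)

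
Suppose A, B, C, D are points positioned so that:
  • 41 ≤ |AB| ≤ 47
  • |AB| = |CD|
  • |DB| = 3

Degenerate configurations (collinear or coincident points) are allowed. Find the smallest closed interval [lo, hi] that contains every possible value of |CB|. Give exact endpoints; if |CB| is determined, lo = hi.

|AB| ∈ [41, 47]
|BD| ∈ {3}
|CD| ∈ [41, 47]
|AD| ∈ [38, 50]
|BC| ∈ [38, 50]
|AC| ∈ [0, 97]

|CB| ∈ [38, 50]  (≈ [38.0000, 50.0000])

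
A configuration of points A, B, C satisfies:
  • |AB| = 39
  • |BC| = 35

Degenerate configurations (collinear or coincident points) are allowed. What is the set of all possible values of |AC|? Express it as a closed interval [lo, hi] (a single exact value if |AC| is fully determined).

|AC| ∈ [4, 74]  (≈ [4.0000, 74.0000])

|AB| ∈ {39}
|BC| ∈ {35}
|AC| ∈ [4, 74]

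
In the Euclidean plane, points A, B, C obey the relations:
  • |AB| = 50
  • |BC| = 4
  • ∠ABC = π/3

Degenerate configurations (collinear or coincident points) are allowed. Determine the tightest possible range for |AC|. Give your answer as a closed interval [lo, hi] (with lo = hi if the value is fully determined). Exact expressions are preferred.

|AB| ∈ {50}
|BC| ∈ {4}
|AC| ∈ {2·√(579)}

|AC| = 2·√(579)  (≈ 48.1248)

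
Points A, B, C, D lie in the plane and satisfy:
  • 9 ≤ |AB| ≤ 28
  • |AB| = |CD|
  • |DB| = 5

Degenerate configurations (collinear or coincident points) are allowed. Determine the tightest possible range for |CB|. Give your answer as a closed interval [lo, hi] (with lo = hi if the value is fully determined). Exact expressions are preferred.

|AB| ∈ [9, 28]
|BD| ∈ {5}
|CD| ∈ [9, 28]
|AD| ∈ [4, 33]
|BC| ∈ [4, 33]
|AC| ∈ [0, 61]

|CB| ∈ [4, 33]  (≈ [4.0000, 33.0000])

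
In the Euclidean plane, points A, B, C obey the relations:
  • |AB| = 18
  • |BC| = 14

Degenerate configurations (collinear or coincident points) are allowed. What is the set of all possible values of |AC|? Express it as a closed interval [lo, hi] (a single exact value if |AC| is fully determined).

|AB| ∈ {18}
|BC| ∈ {14}
|AC| ∈ [4, 32]

|AC| ∈ [4, 32]  (≈ [4.0000, 32.0000])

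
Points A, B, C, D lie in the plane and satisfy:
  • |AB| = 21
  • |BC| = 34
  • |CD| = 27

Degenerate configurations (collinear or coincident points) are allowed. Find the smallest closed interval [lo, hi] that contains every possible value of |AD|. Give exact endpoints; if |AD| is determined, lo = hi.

|AB| ∈ {21}
|BC| ∈ {34}
|CD| ∈ {27}
|AC| ∈ [13, 55]
|BD| ∈ [7, 61]
|AD| ∈ [0, 82]

|AD| ∈ [0, 82]  (≈ [0.0000, 82.0000])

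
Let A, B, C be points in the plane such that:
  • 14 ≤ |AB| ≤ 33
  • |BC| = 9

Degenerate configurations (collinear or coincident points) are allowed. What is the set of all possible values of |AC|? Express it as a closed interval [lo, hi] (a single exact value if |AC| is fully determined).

|AC| ∈ [5, 42]  (≈ [5.0000, 42.0000])

|AB| ∈ [14, 33]
|BC| ∈ {9}
|AC| ∈ [5, 42]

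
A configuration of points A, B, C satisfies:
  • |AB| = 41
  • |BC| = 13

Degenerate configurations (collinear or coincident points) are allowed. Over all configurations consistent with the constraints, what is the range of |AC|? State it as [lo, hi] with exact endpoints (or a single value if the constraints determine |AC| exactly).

|AB| ∈ {41}
|BC| ∈ {13}
|AC| ∈ [28, 54]

|AC| ∈ [28, 54]  (≈ [28.0000, 54.0000])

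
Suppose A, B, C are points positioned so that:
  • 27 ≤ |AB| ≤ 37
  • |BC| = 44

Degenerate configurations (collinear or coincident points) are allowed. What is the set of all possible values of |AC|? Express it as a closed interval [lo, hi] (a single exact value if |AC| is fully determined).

|AB| ∈ [27, 37]
|BC| ∈ {44}
|AC| ∈ [7, 81]

|AC| ∈ [7, 81]  (≈ [7.0000, 81.0000])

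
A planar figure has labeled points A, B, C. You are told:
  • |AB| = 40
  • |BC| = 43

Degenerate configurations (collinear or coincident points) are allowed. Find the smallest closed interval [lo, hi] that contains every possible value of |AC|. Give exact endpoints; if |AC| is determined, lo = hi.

|AC| ∈ [3, 83]  (≈ [3.0000, 83.0000])

|AB| ∈ {40}
|BC| ∈ {43}
|AC| ∈ [3, 83]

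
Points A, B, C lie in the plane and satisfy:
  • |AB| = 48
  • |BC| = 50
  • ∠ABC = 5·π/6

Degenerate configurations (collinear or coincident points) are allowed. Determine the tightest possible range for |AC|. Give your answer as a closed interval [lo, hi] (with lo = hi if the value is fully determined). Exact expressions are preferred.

|AC| = 2·√(600·√(3) + 1201)  (≈ 94.6621)

|AB| ∈ {48}
|BC| ∈ {50}
|AC| ∈ {2·√(600·√(3) + 1201)}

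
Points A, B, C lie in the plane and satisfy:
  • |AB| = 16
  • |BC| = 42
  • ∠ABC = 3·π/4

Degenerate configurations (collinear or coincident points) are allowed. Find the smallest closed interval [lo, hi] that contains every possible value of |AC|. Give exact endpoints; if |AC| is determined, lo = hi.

|AB| ∈ {16}
|BC| ∈ {42}
|AC| ∈ {2·√(168·√(2) + 505)}

|AC| = 2·√(168·√(2) + 505)  (≈ 54.5009)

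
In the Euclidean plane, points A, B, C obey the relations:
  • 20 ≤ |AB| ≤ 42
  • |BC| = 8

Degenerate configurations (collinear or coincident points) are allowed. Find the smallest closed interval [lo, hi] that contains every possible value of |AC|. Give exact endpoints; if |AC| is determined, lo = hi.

|AB| ∈ [20, 42]
|BC| ∈ {8}
|AC| ∈ [12, 50]

|AC| ∈ [12, 50]  (≈ [12.0000, 50.0000])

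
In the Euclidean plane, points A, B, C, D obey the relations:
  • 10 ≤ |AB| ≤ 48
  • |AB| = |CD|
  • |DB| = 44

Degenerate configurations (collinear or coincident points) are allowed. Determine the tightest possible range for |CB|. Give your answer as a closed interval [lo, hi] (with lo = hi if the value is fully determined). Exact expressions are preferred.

|AB| ∈ [10, 48]
|BD| ∈ {44}
|CD| ∈ [10, 48]
|AD| ∈ [0, 92]
|BC| ∈ [0, 92]
|AC| ∈ [0, 140]

|CB| ∈ [0, 92]  (≈ [0.0000, 92.0000])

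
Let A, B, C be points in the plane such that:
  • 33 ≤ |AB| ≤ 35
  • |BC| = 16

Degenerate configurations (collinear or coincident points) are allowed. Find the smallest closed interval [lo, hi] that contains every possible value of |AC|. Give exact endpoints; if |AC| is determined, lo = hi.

|AB| ∈ [33, 35]
|BC| ∈ {16}
|AC| ∈ [17, 51]

|AC| ∈ [17, 51]  (≈ [17.0000, 51.0000])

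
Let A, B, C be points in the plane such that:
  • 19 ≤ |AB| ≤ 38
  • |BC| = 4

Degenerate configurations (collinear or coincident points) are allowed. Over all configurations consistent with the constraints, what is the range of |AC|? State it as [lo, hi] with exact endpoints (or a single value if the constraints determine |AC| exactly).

|AC| ∈ [15, 42]  (≈ [15.0000, 42.0000])

|AB| ∈ [19, 38]
|BC| ∈ {4}
|AC| ∈ [15, 42]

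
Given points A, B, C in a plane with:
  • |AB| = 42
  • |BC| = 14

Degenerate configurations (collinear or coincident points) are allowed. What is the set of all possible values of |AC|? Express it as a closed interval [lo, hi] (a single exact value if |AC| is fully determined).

|AC| ∈ [28, 56]  (≈ [28.0000, 56.0000])

|AB| ∈ {42}
|BC| ∈ {14}
|AC| ∈ [28, 56]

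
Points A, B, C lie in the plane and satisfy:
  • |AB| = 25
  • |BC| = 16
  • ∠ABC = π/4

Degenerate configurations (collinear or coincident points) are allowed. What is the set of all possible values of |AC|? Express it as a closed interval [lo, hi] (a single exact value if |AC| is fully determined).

|AC| = √(881 - 400·√(2))  (≈ 17.7571)

|AB| ∈ {25}
|BC| ∈ {16}
|AC| ∈ {√(881 - 400·√(2))}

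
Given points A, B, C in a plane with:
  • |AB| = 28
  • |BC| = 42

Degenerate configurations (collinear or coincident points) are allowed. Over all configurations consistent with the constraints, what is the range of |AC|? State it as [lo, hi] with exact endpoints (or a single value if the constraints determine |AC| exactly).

|AB| ∈ {28}
|BC| ∈ {42}
|AC| ∈ [14, 70]

|AC| ∈ [14, 70]  (≈ [14.0000, 70.0000])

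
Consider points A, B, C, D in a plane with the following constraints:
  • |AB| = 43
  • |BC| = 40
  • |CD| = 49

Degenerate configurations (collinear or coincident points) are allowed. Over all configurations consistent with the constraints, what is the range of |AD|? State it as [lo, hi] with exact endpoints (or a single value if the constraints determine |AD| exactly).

|AB| ∈ {43}
|BC| ∈ {40}
|CD| ∈ {49}
|AC| ∈ [3, 83]
|BD| ∈ [9, 89]
|AD| ∈ [0, 132]

|AD| ∈ [0, 132]  (≈ [0.0000, 132.0000])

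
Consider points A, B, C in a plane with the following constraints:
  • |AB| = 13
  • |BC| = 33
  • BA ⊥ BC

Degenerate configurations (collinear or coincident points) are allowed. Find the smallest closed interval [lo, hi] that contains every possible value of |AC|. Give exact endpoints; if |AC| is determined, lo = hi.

|AC| = √(1258)  (≈ 35.4683)

|AB| ∈ {13}
|BC| ∈ {33}
|AC| ∈ {√(1258)}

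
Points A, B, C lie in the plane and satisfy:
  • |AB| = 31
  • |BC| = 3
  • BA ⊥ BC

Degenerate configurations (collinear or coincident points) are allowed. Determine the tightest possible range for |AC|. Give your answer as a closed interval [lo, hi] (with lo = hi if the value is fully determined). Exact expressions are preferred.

|AC| = √(970)  (≈ 31.1448)

|AB| ∈ {31}
|BC| ∈ {3}
|AC| ∈ {√(970)}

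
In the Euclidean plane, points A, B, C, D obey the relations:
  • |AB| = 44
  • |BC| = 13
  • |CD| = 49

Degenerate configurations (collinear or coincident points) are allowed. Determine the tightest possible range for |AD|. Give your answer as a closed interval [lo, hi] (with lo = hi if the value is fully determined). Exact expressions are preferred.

|AB| ∈ {44}
|BC| ∈ {13}
|CD| ∈ {49}
|AC| ∈ [31, 57]
|BD| ∈ [36, 62]
|AD| ∈ [0, 106]

|AD| ∈ [0, 106]  (≈ [0.0000, 106.0000])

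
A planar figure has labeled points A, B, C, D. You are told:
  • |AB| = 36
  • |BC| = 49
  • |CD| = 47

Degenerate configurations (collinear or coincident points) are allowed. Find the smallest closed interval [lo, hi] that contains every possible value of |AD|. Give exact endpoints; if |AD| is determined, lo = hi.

|AB| ∈ {36}
|BC| ∈ {49}
|CD| ∈ {47}
|AC| ∈ [13, 85]
|BD| ∈ [2, 96]
|AD| ∈ [0, 132]

|AD| ∈ [0, 132]  (≈ [0.0000, 132.0000])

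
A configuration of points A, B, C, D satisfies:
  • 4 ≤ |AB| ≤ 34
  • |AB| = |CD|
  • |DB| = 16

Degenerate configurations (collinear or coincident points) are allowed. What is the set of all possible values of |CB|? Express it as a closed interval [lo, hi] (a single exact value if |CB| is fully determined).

|AB| ∈ [4, 34]
|BD| ∈ {16}
|CD| ∈ [4, 34]
|AD| ∈ [0, 50]
|BC| ∈ [0, 50]
|AC| ∈ [0, 84]

|CB| ∈ [0, 50]  (≈ [0.0000, 50.0000])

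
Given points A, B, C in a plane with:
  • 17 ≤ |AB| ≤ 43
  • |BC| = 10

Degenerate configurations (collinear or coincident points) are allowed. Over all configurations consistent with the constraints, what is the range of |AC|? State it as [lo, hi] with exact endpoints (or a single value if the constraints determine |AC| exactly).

|AC| ∈ [7, 53]  (≈ [7.0000, 53.0000])

|AB| ∈ [17, 43]
|BC| ∈ {10}
|AC| ∈ [7, 53]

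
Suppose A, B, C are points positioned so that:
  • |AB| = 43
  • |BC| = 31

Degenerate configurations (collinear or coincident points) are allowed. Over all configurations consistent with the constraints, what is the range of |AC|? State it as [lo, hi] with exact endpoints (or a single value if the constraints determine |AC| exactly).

|AC| ∈ [12, 74]  (≈ [12.0000, 74.0000])

|AB| ∈ {43}
|BC| ∈ {31}
|AC| ∈ [12, 74]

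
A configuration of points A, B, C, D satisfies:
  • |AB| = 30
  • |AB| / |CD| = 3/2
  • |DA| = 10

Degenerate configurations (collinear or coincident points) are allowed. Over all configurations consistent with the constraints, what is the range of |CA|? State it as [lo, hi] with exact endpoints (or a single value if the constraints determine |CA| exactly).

|CA| ∈ [10, 30]  (≈ [10.0000, 30.0000])

|AB| ∈ {30}
|AD| ∈ {10}
|CD| ∈ {20}
|BD| ∈ [20, 40]
|AC| ∈ [10, 30]
|BC| ∈ [0, 60]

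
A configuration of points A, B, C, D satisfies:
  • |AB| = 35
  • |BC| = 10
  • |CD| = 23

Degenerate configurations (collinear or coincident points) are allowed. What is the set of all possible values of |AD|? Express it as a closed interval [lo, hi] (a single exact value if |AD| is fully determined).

|AB| ∈ {35}
|BC| ∈ {10}
|CD| ∈ {23}
|AC| ∈ [25, 45]
|BD| ∈ [13, 33]
|AD| ∈ [2, 68]

|AD| ∈ [2, 68]  (≈ [2.0000, 68.0000])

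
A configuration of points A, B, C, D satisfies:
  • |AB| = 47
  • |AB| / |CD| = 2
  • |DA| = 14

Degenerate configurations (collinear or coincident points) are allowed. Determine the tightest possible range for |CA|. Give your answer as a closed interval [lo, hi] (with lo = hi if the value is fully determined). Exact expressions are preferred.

|CA| ∈ [19/2, 75/2]  (≈ [9.5000, 37.5000])

|AB| ∈ {47}
|AD| ∈ {14}
|CD| ∈ {47/2}
|BD| ∈ [33, 61]
|AC| ∈ [19/2, 75/2]
|BC| ∈ [19/2, 169/2]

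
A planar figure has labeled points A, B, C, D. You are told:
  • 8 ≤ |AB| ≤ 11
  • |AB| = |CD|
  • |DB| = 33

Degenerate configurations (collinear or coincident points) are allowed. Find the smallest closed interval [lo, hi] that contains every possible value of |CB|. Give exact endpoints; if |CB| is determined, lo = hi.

|CB| ∈ [22, 44]  (≈ [22.0000, 44.0000])

|AB| ∈ [8, 11]
|BD| ∈ {33}
|CD| ∈ [8, 11]
|AD| ∈ [22, 44]
|BC| ∈ [22, 44]
|AC| ∈ [11, 55]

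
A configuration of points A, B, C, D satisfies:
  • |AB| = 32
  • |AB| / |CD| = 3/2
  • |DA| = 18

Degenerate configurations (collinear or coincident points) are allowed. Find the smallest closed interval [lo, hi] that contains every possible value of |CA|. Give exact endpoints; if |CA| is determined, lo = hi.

|AB| ∈ {32}
|AD| ∈ {18}
|CD| ∈ {64/3}
|BD| ∈ [14, 50]
|AC| ∈ [10/3, 118/3]
|BC| ∈ [0, 214/3]

|CA| ∈ [10/3, 118/3]  (≈ [3.3333, 39.3333])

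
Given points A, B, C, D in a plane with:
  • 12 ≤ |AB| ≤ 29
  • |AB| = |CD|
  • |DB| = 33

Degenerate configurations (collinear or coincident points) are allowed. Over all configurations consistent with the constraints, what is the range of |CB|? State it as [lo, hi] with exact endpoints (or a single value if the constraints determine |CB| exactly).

|CB| ∈ [4, 62]  (≈ [4.0000, 62.0000])

|AB| ∈ [12, 29]
|BD| ∈ {33}
|CD| ∈ [12, 29]
|AD| ∈ [4, 62]
|BC| ∈ [4, 62]
|AC| ∈ [0, 91]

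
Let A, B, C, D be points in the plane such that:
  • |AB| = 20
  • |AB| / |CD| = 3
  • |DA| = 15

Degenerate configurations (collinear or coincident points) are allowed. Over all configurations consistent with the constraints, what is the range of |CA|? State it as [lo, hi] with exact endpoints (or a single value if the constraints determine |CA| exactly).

|AB| ∈ {20}
|AD| ∈ {15}
|CD| ∈ {20/3}
|BD| ∈ [5, 35]
|AC| ∈ [25/3, 65/3]
|BC| ∈ [0, 125/3]

|CA| ∈ [25/3, 65/3]  (≈ [8.3333, 21.6667])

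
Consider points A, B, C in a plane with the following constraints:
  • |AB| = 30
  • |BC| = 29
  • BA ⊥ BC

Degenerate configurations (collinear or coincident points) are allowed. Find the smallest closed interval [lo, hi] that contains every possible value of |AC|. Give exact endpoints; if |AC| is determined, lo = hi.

|AC| = √(1741)  (≈ 41.7253)

|AB| ∈ {30}
|BC| ∈ {29}
|AC| ∈ {√(1741)}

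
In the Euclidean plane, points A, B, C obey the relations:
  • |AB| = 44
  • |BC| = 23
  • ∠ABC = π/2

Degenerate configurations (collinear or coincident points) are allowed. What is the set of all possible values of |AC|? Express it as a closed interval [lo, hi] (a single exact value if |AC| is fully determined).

|AC| = √(2465)  (≈ 49.6488)

|AB| ∈ {44}
|BC| ∈ {23}
|AC| ∈ {√(2465)}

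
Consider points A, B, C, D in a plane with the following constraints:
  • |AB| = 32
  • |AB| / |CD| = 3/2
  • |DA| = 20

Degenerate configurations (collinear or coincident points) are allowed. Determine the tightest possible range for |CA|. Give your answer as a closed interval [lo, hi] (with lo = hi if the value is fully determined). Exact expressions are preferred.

|AB| ∈ {32}
|AD| ∈ {20}
|CD| ∈ {64/3}
|BD| ∈ [12, 52]
|AC| ∈ [4/3, 124/3]
|BC| ∈ [0, 220/3]

|CA| ∈ [4/3, 124/3]  (≈ [1.3333, 41.3333])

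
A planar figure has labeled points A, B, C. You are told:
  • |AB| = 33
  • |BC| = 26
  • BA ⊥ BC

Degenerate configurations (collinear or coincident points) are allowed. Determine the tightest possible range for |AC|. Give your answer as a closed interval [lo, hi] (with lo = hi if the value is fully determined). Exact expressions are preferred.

|AC| = √(1765)  (≈ 42.0119)

|AB| ∈ {33}
|BC| ∈ {26}
|AC| ∈ {√(1765)}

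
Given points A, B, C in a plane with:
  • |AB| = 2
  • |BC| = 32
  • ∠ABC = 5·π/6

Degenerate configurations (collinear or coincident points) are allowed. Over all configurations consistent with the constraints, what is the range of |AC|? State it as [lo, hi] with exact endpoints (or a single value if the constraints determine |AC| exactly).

|AB| ∈ {2}
|BC| ∈ {32}
|AC| ∈ {2·√(16·√(3) + 257)}

|AC| = 2·√(16·√(3) + 257)  (≈ 33.7469)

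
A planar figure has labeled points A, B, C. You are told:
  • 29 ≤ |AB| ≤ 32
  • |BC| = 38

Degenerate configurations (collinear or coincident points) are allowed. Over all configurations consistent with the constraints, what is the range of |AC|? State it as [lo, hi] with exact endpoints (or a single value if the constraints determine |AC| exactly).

|AC| ∈ [6, 70]  (≈ [6.0000, 70.0000])

|AB| ∈ [29, 32]
|BC| ∈ {38}
|AC| ∈ [6, 70]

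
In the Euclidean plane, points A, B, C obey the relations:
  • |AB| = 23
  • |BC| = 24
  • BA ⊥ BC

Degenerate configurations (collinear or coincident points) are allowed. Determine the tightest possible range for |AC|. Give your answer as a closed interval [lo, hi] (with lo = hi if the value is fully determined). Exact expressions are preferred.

|AC| = √(1105)  (≈ 33.2415)

|AB| ∈ {23}
|BC| ∈ {24}
|AC| ∈ {√(1105)}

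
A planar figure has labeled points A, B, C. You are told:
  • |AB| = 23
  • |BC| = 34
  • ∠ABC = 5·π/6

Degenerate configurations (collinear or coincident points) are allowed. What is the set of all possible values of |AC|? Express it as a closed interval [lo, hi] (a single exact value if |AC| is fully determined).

|AB| ∈ {23}
|BC| ∈ {34}
|AC| ∈ {√(782·√(3) + 1685)}

|AC| = √(782·√(3) + 1685)  (≈ 55.1313)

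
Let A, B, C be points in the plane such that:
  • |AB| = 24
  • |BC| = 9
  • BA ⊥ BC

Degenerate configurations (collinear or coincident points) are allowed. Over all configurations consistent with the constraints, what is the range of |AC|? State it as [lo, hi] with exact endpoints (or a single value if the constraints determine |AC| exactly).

|AC| = 3·√(73)  (≈ 25.6320)

|AB| ∈ {24}
|BC| ∈ {9}
|AC| ∈ {3·√(73)}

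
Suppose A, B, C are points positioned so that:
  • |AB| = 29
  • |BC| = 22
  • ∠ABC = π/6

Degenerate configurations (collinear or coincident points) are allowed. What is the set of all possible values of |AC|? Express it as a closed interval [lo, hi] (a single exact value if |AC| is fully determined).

|AC| = √(1325 - 638·√(3))  (≈ 14.8308)

|AB| ∈ {29}
|BC| ∈ {22}
|AC| ∈ {√(1325 - 638·√(3))}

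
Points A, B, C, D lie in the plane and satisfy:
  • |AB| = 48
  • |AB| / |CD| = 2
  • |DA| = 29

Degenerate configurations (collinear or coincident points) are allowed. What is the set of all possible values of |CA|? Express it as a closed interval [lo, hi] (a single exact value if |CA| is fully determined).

|AB| ∈ {48}
|AD| ∈ {29}
|CD| ∈ {24}
|BD| ∈ [19, 77]
|AC| ∈ [5, 53]
|BC| ∈ [0, 101]

|CA| ∈ [5, 53]  (≈ [5.0000, 53.0000])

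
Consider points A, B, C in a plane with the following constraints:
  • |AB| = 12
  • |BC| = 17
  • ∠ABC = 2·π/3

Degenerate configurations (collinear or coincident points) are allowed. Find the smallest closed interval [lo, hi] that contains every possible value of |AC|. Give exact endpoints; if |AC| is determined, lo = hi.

|AB| ∈ {12}
|BC| ∈ {17}
|AC| ∈ {7·√(13)}

|AC| = 7·√(13)  (≈ 25.2389)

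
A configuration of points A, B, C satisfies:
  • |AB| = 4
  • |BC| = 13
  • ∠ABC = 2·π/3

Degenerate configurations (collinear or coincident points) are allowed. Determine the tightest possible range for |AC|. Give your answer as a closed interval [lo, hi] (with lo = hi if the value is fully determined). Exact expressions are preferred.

|AC| = √(237)  (≈ 15.3948)

|AB| ∈ {4}
|BC| ∈ {13}
|AC| ∈ {√(237)}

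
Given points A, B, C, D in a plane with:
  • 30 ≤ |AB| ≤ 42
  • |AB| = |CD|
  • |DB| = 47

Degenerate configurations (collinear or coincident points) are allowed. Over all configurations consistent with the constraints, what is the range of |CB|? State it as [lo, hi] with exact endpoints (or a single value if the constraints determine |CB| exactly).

|CB| ∈ [5, 89]  (≈ [5.0000, 89.0000])

|AB| ∈ [30, 42]
|BD| ∈ {47}
|CD| ∈ [30, 42]
|AD| ∈ [5, 89]
|BC| ∈ [5, 89]
|AC| ∈ [0, 131]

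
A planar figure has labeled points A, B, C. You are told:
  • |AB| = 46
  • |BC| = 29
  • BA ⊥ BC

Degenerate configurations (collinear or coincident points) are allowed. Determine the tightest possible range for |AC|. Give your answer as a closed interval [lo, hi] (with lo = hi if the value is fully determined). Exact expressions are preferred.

|AC| = √(2957)  (≈ 54.3783)

|AB| ∈ {46}
|BC| ∈ {29}
|AC| ∈ {√(2957)}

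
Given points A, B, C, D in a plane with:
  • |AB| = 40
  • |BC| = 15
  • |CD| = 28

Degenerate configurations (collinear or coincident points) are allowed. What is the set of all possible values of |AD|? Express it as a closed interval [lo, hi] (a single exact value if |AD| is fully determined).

|AB| ∈ {40}
|BC| ∈ {15}
|CD| ∈ {28}
|AC| ∈ [25, 55]
|BD| ∈ [13, 43]
|AD| ∈ [0, 83]

|AD| ∈ [0, 83]  (≈ [0.0000, 83.0000])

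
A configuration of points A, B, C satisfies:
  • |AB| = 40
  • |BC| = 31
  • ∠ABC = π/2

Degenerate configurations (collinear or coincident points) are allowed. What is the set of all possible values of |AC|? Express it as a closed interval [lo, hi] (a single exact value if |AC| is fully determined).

|AC| = √(2561)  (≈ 50.6063)

|AB| ∈ {40}
|BC| ∈ {31}
|AC| ∈ {√(2561)}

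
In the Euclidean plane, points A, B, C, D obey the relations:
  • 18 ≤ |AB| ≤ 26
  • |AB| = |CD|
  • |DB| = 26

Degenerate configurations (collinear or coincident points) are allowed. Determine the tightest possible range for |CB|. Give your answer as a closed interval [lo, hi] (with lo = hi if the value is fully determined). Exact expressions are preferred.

|AB| ∈ [18, 26]
|BD| ∈ {26}
|CD| ∈ [18, 26]
|AD| ∈ [0, 52]
|BC| ∈ [0, 52]
|AC| ∈ [0, 78]

|CB| ∈ [0, 52]  (≈ [0.0000, 52.0000])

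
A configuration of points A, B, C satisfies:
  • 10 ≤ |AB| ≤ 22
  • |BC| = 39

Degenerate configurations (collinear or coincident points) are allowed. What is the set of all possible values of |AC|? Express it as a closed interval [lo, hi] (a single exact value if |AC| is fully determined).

|AB| ∈ [10, 22]
|BC| ∈ {39}
|AC| ∈ [17, 61]

|AC| ∈ [17, 61]  (≈ [17.0000, 61.0000])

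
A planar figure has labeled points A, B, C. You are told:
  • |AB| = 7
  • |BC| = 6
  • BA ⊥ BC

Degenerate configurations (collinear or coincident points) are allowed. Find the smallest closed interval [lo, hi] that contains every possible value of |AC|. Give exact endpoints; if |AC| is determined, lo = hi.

|AB| ∈ {7}
|BC| ∈ {6}
|AC| ∈ {√(85)}

|AC| = √(85)  (≈ 9.2195)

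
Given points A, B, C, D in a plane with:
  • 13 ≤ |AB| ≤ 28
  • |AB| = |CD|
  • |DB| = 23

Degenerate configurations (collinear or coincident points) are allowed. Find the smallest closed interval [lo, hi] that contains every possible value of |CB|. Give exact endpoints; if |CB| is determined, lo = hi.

|AB| ∈ [13, 28]
|BD| ∈ {23}
|CD| ∈ [13, 28]
|AD| ∈ [0, 51]
|BC| ∈ [0, 51]
|AC| ∈ [0, 79]

|CB| ∈ [0, 51]  (≈ [0.0000, 51.0000])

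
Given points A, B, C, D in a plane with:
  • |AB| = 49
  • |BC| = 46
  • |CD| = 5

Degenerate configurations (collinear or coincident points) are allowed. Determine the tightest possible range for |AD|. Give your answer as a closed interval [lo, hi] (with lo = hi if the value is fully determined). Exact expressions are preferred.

|AD| ∈ [0, 100]  (≈ [0.0000, 100.0000])

|AB| ∈ {49}
|BC| ∈ {46}
|CD| ∈ {5}
|AC| ∈ [3, 95]
|BD| ∈ [41, 51]
|AD| ∈ [0, 100]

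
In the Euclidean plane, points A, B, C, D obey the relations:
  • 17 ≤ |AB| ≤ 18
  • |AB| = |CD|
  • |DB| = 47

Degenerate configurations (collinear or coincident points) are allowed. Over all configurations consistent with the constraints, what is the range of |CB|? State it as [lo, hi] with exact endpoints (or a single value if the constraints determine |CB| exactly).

|AB| ∈ [17, 18]
|BD| ∈ {47}
|CD| ∈ [17, 18]
|AD| ∈ [29, 65]
|BC| ∈ [29, 65]
|AC| ∈ [11, 83]

|CB| ∈ [29, 65]  (≈ [29.0000, 65.0000])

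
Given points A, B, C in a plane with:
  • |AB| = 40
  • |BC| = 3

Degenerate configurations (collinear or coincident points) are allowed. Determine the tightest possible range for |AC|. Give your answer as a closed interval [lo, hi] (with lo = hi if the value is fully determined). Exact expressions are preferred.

|AC| ∈ [37, 43]  (≈ [37.0000, 43.0000])

|AB| ∈ {40}
|BC| ∈ {3}
|AC| ∈ [37, 43]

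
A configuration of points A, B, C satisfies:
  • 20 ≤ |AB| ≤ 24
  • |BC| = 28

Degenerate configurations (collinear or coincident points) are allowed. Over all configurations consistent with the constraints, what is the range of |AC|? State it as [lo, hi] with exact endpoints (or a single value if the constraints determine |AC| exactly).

|AB| ∈ [20, 24]
|BC| ∈ {28}
|AC| ∈ [4, 52]

|AC| ∈ [4, 52]  (≈ [4.0000, 52.0000])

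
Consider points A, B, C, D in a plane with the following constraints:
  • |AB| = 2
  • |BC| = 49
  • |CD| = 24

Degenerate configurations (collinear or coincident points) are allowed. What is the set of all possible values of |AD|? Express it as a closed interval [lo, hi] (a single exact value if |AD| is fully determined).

|AB| ∈ {2}
|BC| ∈ {49}
|CD| ∈ {24}
|AC| ∈ [47, 51]
|BD| ∈ [25, 73]
|AD| ∈ [23, 75]

|AD| ∈ [23, 75]  (≈ [23.0000, 75.0000])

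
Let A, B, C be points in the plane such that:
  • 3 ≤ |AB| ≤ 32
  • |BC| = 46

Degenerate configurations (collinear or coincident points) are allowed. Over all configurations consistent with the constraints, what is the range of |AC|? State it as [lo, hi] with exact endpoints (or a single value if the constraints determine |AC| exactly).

|AB| ∈ [3, 32]
|BC| ∈ {46}
|AC| ∈ [14, 78]

|AC| ∈ [14, 78]  (≈ [14.0000, 78.0000])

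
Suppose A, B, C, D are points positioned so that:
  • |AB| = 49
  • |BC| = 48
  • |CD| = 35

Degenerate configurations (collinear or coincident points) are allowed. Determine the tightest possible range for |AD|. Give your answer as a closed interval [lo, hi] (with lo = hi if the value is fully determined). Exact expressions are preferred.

|AD| ∈ [0, 132]  (≈ [0.0000, 132.0000])

|AB| ∈ {49}
|BC| ∈ {48}
|CD| ∈ {35}
|AC| ∈ [1, 97]
|BD| ∈ [13, 83]
|AD| ∈ [0, 132]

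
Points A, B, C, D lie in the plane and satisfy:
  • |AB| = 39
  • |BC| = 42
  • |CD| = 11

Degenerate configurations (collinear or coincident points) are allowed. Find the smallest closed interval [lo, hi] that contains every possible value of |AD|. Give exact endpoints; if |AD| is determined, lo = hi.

|AD| ∈ [0, 92]  (≈ [0.0000, 92.0000])

|AB| ∈ {39}
|BC| ∈ {42}
|CD| ∈ {11}
|AC| ∈ [3, 81]
|BD| ∈ [31, 53]
|AD| ∈ [0, 92]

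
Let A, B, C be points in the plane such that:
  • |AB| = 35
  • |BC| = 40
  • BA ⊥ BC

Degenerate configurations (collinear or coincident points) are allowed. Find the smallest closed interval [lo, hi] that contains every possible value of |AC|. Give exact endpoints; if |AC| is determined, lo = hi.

|AC| = 5·√(113)  (≈ 53.1507)

|AB| ∈ {35}
|BC| ∈ {40}
|AC| ∈ {5·√(113)}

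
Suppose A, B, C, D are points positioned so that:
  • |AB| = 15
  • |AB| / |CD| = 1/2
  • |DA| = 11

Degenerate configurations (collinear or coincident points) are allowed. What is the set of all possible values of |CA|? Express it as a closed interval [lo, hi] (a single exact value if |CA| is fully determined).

|CA| ∈ [19, 41]  (≈ [19.0000, 41.0000])

|AB| ∈ {15}
|AD| ∈ {11}
|CD| ∈ {30}
|BD| ∈ [4, 26]
|AC| ∈ [19, 41]
|BC| ∈ [4, 56]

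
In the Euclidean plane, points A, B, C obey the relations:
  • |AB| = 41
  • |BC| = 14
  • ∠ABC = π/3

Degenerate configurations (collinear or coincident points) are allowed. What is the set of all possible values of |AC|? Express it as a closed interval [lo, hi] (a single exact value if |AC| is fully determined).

|AC| = √(1303)  (≈ 36.0971)

|AB| ∈ {41}
|BC| ∈ {14}
|AC| ∈ {√(1303)}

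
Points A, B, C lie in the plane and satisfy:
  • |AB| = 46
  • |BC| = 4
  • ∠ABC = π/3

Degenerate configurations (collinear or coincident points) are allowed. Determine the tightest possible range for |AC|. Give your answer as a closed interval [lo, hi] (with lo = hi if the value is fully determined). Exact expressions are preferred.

|AC| = 2·√(487)  (≈ 44.1362)

|AB| ∈ {46}
|BC| ∈ {4}
|AC| ∈ {2·√(487)}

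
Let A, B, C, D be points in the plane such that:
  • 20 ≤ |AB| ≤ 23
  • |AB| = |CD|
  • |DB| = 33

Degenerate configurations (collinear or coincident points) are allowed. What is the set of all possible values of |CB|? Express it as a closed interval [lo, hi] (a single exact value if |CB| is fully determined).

|CB| ∈ [10, 56]  (≈ [10.0000, 56.0000])

|AB| ∈ [20, 23]
|BD| ∈ {33}
|CD| ∈ [20, 23]
|AD| ∈ [10, 56]
|BC| ∈ [10, 56]
|AC| ∈ [0, 79]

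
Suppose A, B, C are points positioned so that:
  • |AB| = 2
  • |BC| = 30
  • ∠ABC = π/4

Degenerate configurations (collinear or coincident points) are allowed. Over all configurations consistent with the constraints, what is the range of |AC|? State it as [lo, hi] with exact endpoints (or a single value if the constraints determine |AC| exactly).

|AC| = 2·√(226 - 15·√(2))  (≈ 28.6207)

|AB| ∈ {2}
|BC| ∈ {30}
|AC| ∈ {2·√(226 - 15·√(2))}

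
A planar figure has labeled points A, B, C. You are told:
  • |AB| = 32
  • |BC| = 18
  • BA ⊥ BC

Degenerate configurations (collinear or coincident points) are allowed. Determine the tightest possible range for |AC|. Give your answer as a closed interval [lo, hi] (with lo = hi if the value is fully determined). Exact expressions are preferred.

|AB| ∈ {32}
|BC| ∈ {18}
|AC| ∈ {2·√(337)}

|AC| = 2·√(337)  (≈ 36.7151)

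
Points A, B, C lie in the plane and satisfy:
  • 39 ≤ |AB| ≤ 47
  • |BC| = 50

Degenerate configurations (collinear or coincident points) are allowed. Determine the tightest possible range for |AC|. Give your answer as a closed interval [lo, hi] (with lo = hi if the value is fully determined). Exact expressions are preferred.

|AB| ∈ [39, 47]
|BC| ∈ {50}
|AC| ∈ [3, 97]

|AC| ∈ [3, 97]  (≈ [3.0000, 97.0000])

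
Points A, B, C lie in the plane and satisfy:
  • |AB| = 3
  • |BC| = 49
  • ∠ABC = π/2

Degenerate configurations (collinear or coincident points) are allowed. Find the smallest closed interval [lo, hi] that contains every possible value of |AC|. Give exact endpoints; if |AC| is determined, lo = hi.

|AB| ∈ {3}
|BC| ∈ {49}
|AC| ∈ {√(2410)}

|AC| = √(2410)  (≈ 49.0918)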